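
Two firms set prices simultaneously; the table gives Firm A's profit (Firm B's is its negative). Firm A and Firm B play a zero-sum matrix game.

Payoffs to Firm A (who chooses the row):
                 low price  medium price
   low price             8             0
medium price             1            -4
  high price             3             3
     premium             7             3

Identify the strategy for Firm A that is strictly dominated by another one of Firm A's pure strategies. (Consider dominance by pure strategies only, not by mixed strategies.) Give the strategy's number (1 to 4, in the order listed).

Compare medium price with low price: 8 > 1, 0 > -4.
So low price strictly dominates medium price for Firm A; medium price is strictly dominated.

2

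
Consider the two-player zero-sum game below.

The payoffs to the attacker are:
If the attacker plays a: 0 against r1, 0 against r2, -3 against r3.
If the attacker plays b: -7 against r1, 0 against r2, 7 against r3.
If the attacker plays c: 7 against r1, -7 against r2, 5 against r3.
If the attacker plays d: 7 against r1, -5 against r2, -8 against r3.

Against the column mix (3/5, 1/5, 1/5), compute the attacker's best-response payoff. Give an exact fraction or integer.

a: (0)·(3/5) + (0)·(1/5) + (-3)·(1/5) = -3/5.
b: (-7)·(3/5) + (0)·(1/5) + (7)·(1/5) = -14/5.
c: (7)·(3/5) + (-7)·(1/5) + (5)·(1/5) = 19/5.
d: (7)·(3/5) + (-5)·(1/5) + (-8)·(1/5) = 8/5.
The best pure response is c with expected payoff 19/5.

19/5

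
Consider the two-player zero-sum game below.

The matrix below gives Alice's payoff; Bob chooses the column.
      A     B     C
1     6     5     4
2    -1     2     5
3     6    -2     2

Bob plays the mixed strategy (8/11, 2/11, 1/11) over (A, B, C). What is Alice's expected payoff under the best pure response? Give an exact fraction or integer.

1: (6)·(8/11) + (5)·(2/11) + (4)·(1/11) = 62/11.
2: (-1)·(8/11) + (2)·(2/11) + (5)·(1/11) = 1/11.
3: (6)·(8/11) + (-2)·(2/11) + (2)·(1/11) = 46/11.
The best pure response is 1 with expected payoff 62/11.

62/11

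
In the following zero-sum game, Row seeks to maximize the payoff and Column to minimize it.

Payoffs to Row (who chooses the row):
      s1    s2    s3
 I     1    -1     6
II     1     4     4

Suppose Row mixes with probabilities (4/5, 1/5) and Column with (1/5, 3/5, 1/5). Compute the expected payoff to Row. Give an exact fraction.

Against (1/5, 3/5, 1/5), each row's expected payoff is I: 4/5; II: 17/5.
Taking the (4/5, 1/5)-weighted average: (4/5)·(4/5) + (1/5)·(17/5) = 33/25.

33/25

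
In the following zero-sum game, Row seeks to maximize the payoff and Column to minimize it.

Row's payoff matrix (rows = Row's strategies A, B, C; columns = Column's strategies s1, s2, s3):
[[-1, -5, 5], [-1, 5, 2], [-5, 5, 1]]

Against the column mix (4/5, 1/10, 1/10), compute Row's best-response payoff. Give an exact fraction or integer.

-1/10

A: (-1)·(4/5) + (-5)·(1/10) + (5)·(1/10) = -4/5.
B: (-1)·(4/5) + (5)·(1/10) + (2)·(1/10) = -1/10.
C: (-5)·(4/5) + (5)·(1/10) + (1)·(1/10) = -17/5.
The best pure response is B with expected payoff -1/10.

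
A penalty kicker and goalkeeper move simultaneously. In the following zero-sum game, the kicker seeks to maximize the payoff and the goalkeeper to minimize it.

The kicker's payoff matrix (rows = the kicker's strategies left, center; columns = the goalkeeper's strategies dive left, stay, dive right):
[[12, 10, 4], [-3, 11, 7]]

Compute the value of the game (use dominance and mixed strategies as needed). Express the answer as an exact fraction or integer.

Column stay is strictly dominated by dive right for the goalkeeper (it gives the kicker more in every row).
The remaining 2×2 game on (left, center) × (dive left, dive right) has no saddle point. Let the kicker play left with probability p; indifference gives 12p − 3(1−p) = 4p + 7(1−p), so p = 5/9.
Similarly the goalkeeper's optimal q on dive left is 1/6, and the value is 12·(1/6) + (4)·(5/6) = 16/3.

16/3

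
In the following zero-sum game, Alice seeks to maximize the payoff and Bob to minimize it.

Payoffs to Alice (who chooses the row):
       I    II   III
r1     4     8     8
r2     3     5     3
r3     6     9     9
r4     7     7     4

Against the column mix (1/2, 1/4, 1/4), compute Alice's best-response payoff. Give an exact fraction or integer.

r1: (4)·(1/2) + (8)·(1/4) + (8)·(1/4) = 6.
r2: (3)·(1/2) + (5)·(1/4) + (3)·(1/4) = 7/2.
r3: (6)·(1/2) + (9)·(1/4) + (9)·(1/4) = 15/2.
r4: (7)·(1/2) + (7)·(1/4) + (4)·(1/4) = 25/4.
The best pure response is r3 with expected payoff 15/2.

15/2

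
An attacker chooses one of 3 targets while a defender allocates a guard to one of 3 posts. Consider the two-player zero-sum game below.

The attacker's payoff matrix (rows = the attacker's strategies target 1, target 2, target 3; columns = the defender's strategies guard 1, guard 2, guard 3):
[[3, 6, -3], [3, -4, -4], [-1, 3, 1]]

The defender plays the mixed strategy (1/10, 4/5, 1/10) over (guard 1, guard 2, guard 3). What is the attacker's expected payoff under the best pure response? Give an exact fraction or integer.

24/5

target 1: (3)·(1/10) + (6)·(4/5) + (-3)·(1/10) = 24/5.
target 2: (3)·(1/10) + (-4)·(4/5) + (-4)·(1/10) = -33/10.
target 3: (-1)·(1/10) + (3)·(4/5) + (1)·(1/10) = 12/5.
The best pure response is target 1 with expected payoff 24/5.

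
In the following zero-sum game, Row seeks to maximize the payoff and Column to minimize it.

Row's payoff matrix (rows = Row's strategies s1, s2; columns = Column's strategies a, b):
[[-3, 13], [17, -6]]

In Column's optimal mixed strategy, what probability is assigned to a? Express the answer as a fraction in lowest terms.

19/39

Row minima are -3 and -6, so Row's maximin is -3; column maxima are 17 and 13, so Column's minimax is 13. These differ, so the equilibrium is in mixed strategies.
Let Column play a with probability q. Row is indifferent when −3q + 13(1−q) = 17q − 6(1−q), giving q = 19/39.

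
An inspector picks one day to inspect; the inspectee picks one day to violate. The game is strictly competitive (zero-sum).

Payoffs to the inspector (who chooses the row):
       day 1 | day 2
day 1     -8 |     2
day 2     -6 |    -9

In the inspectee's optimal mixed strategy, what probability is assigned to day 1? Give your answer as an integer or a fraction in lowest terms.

11/13

Row minima are -8 and -9, so the inspector's maximin is -8; column maxima are -6 and 2, so the inspectee's minimax is -6. These differ, so the equilibrium is in mixed strategies.
Let the inspectee play day 1 with probability q. The inspector is indifferent when −8q + 2(1−q) = −6q − 9(1−q), giving q = 11/13.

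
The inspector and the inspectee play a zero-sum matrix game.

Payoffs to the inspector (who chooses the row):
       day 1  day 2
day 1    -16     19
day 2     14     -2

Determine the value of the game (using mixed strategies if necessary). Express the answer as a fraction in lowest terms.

78/17

Row minima are -16 and -2, so the inspector's maximin is -2; column maxima are 14 and 19, so the inspectee's minimax is 14. These differ, so the equilibrium is in mixed strategies.
Let the inspector play day 1 with probability p. The inspectee is indifferent when −16p + 14(1−p) = 19p − 2(1−p), giving p = 16/51.
Let the inspectee play day 1 with probability q. The inspector is indifferent when −16q + 19(1−q) = 14q − 2(1−q), giving q = 7/17.
The value is -16·(7/17) + (19)·(10/17) = 78/17.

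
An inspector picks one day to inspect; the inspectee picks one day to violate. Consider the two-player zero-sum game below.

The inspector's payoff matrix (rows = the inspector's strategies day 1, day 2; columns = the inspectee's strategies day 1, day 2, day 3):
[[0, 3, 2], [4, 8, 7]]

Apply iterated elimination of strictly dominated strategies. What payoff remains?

Row day 1 is strictly dominated by row day 2 (4>0, 8>3, 7>2); eliminate day 1.
Column day 2 is strictly dominated by day 1 for the inspectee (4<8); eliminate day 2.
Column day 3 is strictly dominated by day 1 for the inspectee (4<7); eliminate day 3.
Only (day 2, day 1) remains, with payoff 4.

4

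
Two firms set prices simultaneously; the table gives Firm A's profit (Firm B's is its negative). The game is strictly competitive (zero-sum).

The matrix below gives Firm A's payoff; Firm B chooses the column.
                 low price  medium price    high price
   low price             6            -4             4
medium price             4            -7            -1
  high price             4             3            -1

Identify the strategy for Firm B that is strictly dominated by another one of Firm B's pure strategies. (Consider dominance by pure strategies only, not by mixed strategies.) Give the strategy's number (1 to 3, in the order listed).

1

Firm B prefers columns that give Firm A less. Compare low price with medium price: -4 < 6, -7 < 4, 3 < 4.
So medium price strictly dominates low price for Firm B; low price is strictly dominated.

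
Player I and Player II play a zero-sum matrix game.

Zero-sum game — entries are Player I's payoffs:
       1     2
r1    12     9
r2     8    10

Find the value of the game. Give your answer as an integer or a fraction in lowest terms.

48/5

Row minima are 9 and 8, so Player I's maximin is 9; column maxima are 12 and 10, so Player II's minimax is 10. These differ, so the equilibrium is in mixed strategies.
Let Player I play r1 with probability p. Player II is indifferent when 12p + 8(1−p) = 9p + 10(1−p), giving p = 2/5.
Let Player II play 1 with probability q. Player I is indifferent when 12q + 9(1−q) = 8q + 10(1−q), giving q = 1/5.
The value is 12·(1/5) + (9)·(4/5) = 48/5.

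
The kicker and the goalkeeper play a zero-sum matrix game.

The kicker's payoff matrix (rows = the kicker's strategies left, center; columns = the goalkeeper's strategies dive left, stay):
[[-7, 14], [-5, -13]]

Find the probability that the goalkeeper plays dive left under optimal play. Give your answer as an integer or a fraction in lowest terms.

Row minima are -7 and -13, so the kicker's maximin is -7; column maxima are -5 and 14, so the goalkeeper's minimax is -5. These differ, so the equilibrium is in mixed strategies.
Let the goalkeeper play dive left with probability q. The kicker is indifferent when −7q + 14(1−q) = −5q − 13(1−q), giving q = 27/29.

27/29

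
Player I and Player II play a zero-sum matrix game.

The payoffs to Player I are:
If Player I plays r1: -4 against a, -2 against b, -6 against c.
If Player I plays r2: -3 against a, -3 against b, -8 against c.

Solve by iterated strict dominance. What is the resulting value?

Column a is strictly dominated by c for Player II (-6<-4, -8<-3); eliminate a.
Column b is strictly dominated by c for Player II (-6<-2, -8<-3); eliminate b.
Row r2 is strictly dominated by row r1 (-6>-8); eliminate r2.
Only (r1, c) remains, with payoff -6.

-6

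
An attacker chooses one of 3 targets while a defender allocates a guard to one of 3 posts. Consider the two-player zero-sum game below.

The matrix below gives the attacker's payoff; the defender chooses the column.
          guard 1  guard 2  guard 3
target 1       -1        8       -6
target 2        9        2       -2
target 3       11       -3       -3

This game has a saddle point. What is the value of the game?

-2

Row minima: -6, -2, -3 → the attacker's maximin is -2.
Column maxima: 11, 8, -2 → the defender's minimax is -2.
They coincide at (target 2, guard 3), so the value is -2.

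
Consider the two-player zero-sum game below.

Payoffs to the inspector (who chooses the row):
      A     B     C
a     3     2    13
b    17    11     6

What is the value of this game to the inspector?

Column A is strictly dominated by B for the inspectee (it gives the inspector more in every row).
The remaining 2×2 game on (a, b) × (B, C) has no saddle point. Let the inspector play a with probability p; indifference gives 2p + 11(1−p) = 13p + 6(1−p), so p = 5/16.
Similarly the inspectee's optimal q on B is 7/16, and the value is 2·(7/16) + (13)·(9/16) = 131/16.

131/16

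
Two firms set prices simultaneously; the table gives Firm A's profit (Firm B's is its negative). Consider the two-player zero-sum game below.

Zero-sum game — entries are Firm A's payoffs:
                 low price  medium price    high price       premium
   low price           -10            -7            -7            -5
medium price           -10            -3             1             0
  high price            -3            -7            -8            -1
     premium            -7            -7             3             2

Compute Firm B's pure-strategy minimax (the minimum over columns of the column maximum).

-3

The worst case (largest entry) in each column is low price: -3, medium price: -3, high price: 3, premium: 2.
The best (smallest) of these is -3.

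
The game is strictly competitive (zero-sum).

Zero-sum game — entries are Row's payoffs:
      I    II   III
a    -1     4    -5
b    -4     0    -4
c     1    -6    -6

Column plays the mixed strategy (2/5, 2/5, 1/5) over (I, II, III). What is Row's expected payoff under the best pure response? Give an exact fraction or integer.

a: (-1)·(2/5) + (4)·(2/5) + (-5)·(1/5) = 1/5.
b: (-4)·(2/5) + (0)·(2/5) + (-4)·(1/5) = -12/5.
c: (1)·(2/5) + (-6)·(2/5) + (-6)·(1/5) = -16/5.
The best pure response is a with expected payoff 1/5.

1/5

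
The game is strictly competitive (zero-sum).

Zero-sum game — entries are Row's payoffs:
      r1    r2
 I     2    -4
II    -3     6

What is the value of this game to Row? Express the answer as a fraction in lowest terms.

Row minima are -4 and -3, so Row's maximin is -3; column maxima are 2 and 6, so Column's minimax is 2. These differ, so the equilibrium is in mixed strategies.
Let Row play I with probability p. Column is indifferent when 2p − 3(1−p) = −4p + 6(1−p), giving p = 3/5.
Let Column play r1 with probability q. Row is indifferent when 2q − 4(1−q) = −3q + 6(1−q), giving q = 2/3.
The value is 2·(2/3) + (-4)·(1/3) = 0.

0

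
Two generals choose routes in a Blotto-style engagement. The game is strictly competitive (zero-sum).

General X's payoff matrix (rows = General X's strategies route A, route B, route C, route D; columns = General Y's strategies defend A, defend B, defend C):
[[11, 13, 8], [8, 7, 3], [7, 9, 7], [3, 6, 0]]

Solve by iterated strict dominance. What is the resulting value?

Row route D is strictly dominated by row route A (11>3, 13>6, 8>0); eliminate route D.
Column defend B is strictly dominated by defend C for General Y (8<13, 3<7, 7<9); eliminate defend B.
Row route C is strictly dominated by row route A (11>7, 8>7); eliminate route C.
Row route B is strictly dominated by row route A (11>8, 8>3); eliminate route B.
Column defend A is strictly dominated by defend C for General Y (8<11); eliminate defend A.
Only (route A, defend C) remains, with payoff 8.

8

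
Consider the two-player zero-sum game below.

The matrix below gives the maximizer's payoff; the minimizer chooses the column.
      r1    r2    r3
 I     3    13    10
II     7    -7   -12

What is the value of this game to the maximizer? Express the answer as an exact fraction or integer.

53/13

Column r2 is strictly dominated by r3 for the minimizer (it gives the maximizer more in every row).
The remaining 2×2 game on (I, II) × (r1, r3) has no saddle point. Let the maximizer play I with probability p; indifference gives 3p + 7(1−p) = 10p − 12(1−p), so p = 19/26.
Similarly the minimizer's optimal q on r1 is 11/13, and the value is 3·(11/13) + (10)·(2/13) = 53/13.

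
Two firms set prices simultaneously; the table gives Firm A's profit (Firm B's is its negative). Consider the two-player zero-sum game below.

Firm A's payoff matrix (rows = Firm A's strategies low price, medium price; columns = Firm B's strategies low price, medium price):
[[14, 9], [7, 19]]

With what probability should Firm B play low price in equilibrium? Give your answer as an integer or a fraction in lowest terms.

Row minima are 9 and 7, so Firm A's maximin is 9; column maxima are 14 and 19, so Firm B's minimax is 14. These differ, so the equilibrium is in mixed strategies.
Let Firm B play low price with probability q. Firm A is indifferent when 14q + 9(1−q) = 7q + 19(1−q), giving q = 10/17.

10/17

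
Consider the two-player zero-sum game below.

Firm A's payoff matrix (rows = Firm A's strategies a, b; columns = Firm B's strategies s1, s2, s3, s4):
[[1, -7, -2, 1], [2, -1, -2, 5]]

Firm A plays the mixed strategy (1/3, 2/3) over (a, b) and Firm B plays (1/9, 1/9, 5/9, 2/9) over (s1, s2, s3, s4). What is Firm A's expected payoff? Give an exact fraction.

Against (1/9, 1/9, 5/9, 2/9), each row's expected payoff is a: -14/9; b: 1/9.
Taking the (1/3, 2/3)-weighted average: (1/3)·(-14/9) + (2/3)·(1/9) = -4/9.

-4/9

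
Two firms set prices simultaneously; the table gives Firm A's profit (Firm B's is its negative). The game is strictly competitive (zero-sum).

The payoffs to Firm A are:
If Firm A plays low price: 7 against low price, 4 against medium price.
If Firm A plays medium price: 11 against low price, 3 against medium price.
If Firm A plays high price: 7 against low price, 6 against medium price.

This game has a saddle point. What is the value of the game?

Row minima: 4, 3, 6 → Firm A's maximin is 6.
Column maxima: 11, 6 → Firm B's minimax is 6.
They coincide at (high price, medium price), so the value is 6.

6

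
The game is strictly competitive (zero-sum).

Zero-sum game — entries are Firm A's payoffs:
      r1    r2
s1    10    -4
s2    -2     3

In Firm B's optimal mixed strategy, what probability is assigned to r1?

7/19

Row minima are -4 and -2, so Firm A's maximin is -2; column maxima are 10 and 3, so Firm B's minimax is 3. These differ, so the equilibrium is in mixed strategies.
Let Firm B play r1 with probability q. Firm A is indifferent when 10q − 4(1−q) = −2q + 3(1−q), giving q = 7/19.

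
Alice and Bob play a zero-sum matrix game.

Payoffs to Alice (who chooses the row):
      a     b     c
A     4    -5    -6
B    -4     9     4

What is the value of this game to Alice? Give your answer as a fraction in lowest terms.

Column b is strictly dominated by c for Bob (it gives Alice more in every row).
The remaining 2×2 game on (A, B) × (a, c) has no saddle point. Let Alice play A with probability p; indifference gives 4p − 4(1−p) = −6p + 4(1−p), so p = 4/9.
Similarly Bob's optimal q on a is 5/9, and the value is 4·(5/9) + (-6)·(4/9) = -4/9.

-4/9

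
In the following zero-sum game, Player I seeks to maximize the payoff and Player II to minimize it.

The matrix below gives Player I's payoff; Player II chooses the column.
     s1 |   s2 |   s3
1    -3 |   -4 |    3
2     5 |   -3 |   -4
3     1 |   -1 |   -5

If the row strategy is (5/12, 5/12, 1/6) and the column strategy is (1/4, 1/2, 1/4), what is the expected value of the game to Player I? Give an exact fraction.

Against (1/4, 1/2, 1/4), each row's expected payoff is 1: -2; 2: -5/4; 3: -3/2.
Taking the (5/12, 5/12, 1/6)-weighted average: (5/12)·(-2) + (5/12)·(-5/4) + (1/6)·(-3/2) = -77/48.

-77/48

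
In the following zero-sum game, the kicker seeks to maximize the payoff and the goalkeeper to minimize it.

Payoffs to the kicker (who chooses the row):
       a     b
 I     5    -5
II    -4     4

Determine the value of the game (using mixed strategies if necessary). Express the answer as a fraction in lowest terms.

Row minima are -5 and -4, so the kicker's maximin is -4; column maxima are 5 and 4, so the goalkeeper's minimax is 4. These differ, so the equilibrium is in mixed strategies.
Let the kicker play I with probability p. The goalkeeper is indifferent when 5p − 4(1−p) = −5p + 4(1−p), giving p = 4/9.
Let the goalkeeper play a with probability q. The kicker is indifferent when 5q − 5(1−q) = −4q + 4(1−q), giving q = 1/2.
The value is 5·(1/2) + (-5)·(1/2) = 0.

0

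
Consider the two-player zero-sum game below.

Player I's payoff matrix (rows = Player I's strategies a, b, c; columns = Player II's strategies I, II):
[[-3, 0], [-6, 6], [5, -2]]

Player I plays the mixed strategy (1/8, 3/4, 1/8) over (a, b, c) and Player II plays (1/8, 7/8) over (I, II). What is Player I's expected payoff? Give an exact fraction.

Against (1/8, 7/8), each row's expected payoff is a: -3/8; b: 9/2; c: -9/8.
Taking the (1/8, 3/4, 1/8)-weighted average: (1/8)·(-3/8) + (3/4)·(9/2) + (1/8)·(-9/8) = 51/16.

51/16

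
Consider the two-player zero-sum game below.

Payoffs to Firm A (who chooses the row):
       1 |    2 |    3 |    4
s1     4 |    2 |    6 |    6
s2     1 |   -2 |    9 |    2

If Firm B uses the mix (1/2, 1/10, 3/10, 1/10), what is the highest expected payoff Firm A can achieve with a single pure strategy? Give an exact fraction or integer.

23/5

s1: (4)·(1/2) + (2)·(1/10) + (6)·(3/10) + (6)·(1/10) = 23/5.
s2: (1)·(1/2) + (-2)·(1/10) + (9)·(3/10) + (2)·(1/10) = 16/5.
The best pure response is s1 with expected payoff 23/5.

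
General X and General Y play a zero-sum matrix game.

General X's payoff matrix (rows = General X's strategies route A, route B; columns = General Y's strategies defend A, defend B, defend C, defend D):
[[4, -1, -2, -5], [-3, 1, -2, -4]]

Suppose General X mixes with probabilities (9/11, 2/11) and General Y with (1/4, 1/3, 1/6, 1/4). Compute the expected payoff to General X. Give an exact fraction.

-47/44

Against (1/4, 1/3, 1/6, 1/4), each row's expected payoff is route A: -11/12; route B: -7/4.
Taking the (9/11, 2/11)-weighted average: (9/11)·(-11/12) + (2/11)·(-7/4) = -47/44.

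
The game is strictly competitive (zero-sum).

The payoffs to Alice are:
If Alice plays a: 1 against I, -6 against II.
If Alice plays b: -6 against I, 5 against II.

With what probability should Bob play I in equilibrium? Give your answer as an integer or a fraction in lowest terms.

11/18

Row minima are -6 and -6, so Alice's maximin is -6; column maxima are 1 and 5, so Bob's minimax is 1. These differ, so the equilibrium is in mixed strategies.
Let Bob play I with probability q. Alice is indifferent when q − 6(1−q) = −6q + 5(1−q), giving q = 11/18.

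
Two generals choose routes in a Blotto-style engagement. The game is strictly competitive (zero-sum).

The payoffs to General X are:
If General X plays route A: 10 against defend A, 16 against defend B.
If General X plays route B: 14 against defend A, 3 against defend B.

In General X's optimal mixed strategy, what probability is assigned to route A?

Row minima are 10 and 3, so General X's maximin is 10; column maxima are 14 and 16, so General Y's minimax is 14. These differ, so the equilibrium is in mixed strategies.
Let General X play route A with probability p. General Y is indifferent when 10p + 14(1−p) = 16p + 3(1−p), giving p = 11/17.

11/17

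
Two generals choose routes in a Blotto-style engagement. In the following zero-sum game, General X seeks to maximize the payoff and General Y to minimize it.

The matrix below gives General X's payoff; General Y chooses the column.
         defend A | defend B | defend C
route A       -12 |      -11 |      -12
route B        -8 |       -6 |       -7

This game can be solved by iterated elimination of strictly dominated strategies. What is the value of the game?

Row route A is strictly dominated by row route B (-8>-12, -6>-11, -7>-12); eliminate route A.
Column defend B is strictly dominated by defend A for General Y (-8<-6); eliminate defend B.
Column defend C is strictly dominated by defend A for General Y (-8<-7); eliminate defend C.
Only (route B, defend A) remains, with payoff -8.

-8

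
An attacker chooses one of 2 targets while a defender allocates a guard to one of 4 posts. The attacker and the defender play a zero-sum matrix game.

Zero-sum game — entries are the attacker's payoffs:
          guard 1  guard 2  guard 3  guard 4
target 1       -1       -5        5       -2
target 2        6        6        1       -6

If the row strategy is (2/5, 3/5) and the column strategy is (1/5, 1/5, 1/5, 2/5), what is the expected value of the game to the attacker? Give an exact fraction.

Against (1/5, 1/5, 1/5, 2/5), each row's expected payoff is target 1: -1; target 2: 1/5.
Taking the (2/5, 3/5)-weighted average: (2/5)·(-1) + (3/5)·(1/5) = -7/25.

-7/25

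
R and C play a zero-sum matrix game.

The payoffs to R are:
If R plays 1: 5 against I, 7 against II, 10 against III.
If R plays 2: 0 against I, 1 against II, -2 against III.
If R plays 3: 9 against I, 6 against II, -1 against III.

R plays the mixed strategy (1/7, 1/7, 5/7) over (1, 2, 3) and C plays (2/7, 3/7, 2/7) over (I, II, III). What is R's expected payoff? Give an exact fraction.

220/49

Against (2/7, 3/7, 2/7), each row's expected payoff is 1: 51/7; 2: -1/7; 3: 34/7.
Taking the (1/7, 1/7, 5/7)-weighted average: (1/7)·(51/7) + (1/7)·(-1/7) + (5/7)·(34/7) = 220/49.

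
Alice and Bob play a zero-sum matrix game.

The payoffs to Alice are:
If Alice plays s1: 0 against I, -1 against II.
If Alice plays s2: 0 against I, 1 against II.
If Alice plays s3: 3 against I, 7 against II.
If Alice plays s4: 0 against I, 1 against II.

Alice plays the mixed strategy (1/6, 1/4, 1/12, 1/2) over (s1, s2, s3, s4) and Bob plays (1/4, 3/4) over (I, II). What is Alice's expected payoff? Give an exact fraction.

15/16

Against (1/4, 3/4), each row's expected payoff is s1: -3/4; s2: 3/4; s3: 6; s4: 3/4.
Taking the (1/6, 1/4, 1/12, 1/2)-weighted average: (1/6)·(-3/4) + (1/4)·(3/4) + (1/12)·(6) + (1/2)·(3/4) = 15/16.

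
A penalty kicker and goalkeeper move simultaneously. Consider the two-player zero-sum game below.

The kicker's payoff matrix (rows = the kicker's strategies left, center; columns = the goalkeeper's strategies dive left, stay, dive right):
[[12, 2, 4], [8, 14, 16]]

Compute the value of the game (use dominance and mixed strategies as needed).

19/2

Column dive right is strictly dominated by stay for the goalkeeper (it gives the kicker more in every row).
The remaining 2×2 game on (left, center) × (dive left, stay) has no saddle point. Let the kicker play left with probability p; indifference gives 12p + 8(1−p) = 2p + 14(1−p), so p = 3/8.
Similarly the goalkeeper's optimal q on dive left is 3/4, and the value is 12·(3/4) + (2)·(1/4) = 19/2.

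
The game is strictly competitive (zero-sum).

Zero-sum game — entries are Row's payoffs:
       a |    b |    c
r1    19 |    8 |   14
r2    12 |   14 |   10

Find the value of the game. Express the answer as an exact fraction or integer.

Column a is strictly dominated by c for Column (it gives Row more in every row).
The remaining 2×2 game on (r1, r2) × (b, c) has no saddle point. Let Row play r1 with probability p; indifference gives 8p + 14(1−p) = 14p + 10(1−p), so p = 2/5.
Similarly Column's optimal q on b is 2/5, and the value is 8·(2/5) + (14)·(3/5) = 58/5.

58/5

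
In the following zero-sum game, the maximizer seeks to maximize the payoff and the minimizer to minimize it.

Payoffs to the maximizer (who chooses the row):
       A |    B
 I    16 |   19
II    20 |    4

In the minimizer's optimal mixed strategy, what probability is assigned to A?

Row minima are 16 and 4, so the maximizer's maximin is 16; column maxima are 20 and 19, so the minimizer's minimax is 19. These differ, so the equilibrium is in mixed strategies.
Let the minimizer play A with probability q. The maximizer is indifferent when 16q + 19(1−q) = 20q + 4(1−q), giving q = 15/19.

15/19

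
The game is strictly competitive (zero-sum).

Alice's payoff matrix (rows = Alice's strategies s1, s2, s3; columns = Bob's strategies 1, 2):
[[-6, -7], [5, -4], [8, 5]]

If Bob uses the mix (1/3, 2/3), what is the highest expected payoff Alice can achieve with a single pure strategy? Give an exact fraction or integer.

6

s1: (-6)·(1/3) + (-7)·(2/3) = -20/3.
s2: (5)·(1/3) + (-4)·(2/3) = -1.
s3: (8)·(1/3) + (5)·(2/3) = 6.
The best pure response is s3 with expected payoff 6.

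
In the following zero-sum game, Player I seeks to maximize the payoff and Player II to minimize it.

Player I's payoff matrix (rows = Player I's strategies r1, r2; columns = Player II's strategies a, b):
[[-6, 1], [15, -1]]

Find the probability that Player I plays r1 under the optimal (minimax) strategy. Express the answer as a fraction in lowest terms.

Row minima are -6 and -1, so Player I's maximin is -1; column maxima are 15 and 1, so Player II's minimax is 1. These differ, so the equilibrium is in mixed strategies.
Let Player I play r1 with probability p. Player II is indifferent when −6p + 15(1−p) = p − (1−p), giving p = 16/23.

16/23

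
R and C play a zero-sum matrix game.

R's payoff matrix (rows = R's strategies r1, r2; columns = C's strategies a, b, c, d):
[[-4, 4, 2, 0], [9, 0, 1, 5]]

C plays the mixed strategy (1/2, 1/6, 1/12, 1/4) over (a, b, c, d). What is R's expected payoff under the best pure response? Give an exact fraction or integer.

r1: (-4)·(1/2) + (4)·(1/6) + (2)·(1/12) + (0)·(1/4) = -7/6.
r2: (9)·(1/2) + (0)·(1/6) + (1)·(1/12) + (5)·(1/4) = 35/6.
The best pure response is r2 with expected payoff 35/6.

35/6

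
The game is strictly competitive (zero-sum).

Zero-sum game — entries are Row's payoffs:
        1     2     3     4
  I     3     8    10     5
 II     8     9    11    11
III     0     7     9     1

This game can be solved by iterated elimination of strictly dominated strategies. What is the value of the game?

Row I is strictly dominated by row II (8>3, 9>8, 11>10, 11>5); eliminate I.
Row III is strictly dominated by row II (8>0, 9>7, 11>9, 11>1); eliminate III.
Column 3 is strictly dominated by 1 for Column (8<11); eliminate 3.
Column 2 is strictly dominated by 1 for Column (8<9); eliminate 2.
Column 4 is strictly dominated by 1 for Column (8<11); eliminate 4.
Only (II, 1) remains, with payoff 8.

8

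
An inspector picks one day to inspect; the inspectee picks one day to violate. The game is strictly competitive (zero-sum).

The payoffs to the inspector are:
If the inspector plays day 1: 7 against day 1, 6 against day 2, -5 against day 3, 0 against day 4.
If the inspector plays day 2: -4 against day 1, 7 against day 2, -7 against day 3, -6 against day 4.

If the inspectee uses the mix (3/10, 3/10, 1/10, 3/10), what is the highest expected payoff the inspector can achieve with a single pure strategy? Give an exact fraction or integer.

17/5

day 1: (7)·(3/10) + (6)·(3/10) + (-5)·(1/10) + (0)·(3/10) = 17/5.
day 2: (-4)·(3/10) + (7)·(3/10) + (-7)·(1/10) + (-6)·(3/10) = -8/5.
The best pure response is day 1 with expected payoff 17/5.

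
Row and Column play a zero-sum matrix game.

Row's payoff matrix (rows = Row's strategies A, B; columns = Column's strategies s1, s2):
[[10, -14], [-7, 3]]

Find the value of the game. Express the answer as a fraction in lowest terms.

Row minima are -14 and -7, so Row's maximin is -7; column maxima are 10 and 3, so Column's minimax is 3. These differ, so the equilibrium is in mixed strategies.
Let Row play A with probability p. Column is indifferent when 10p − 7(1−p) = −14p + 3(1−p), giving p = 5/17.
Let Column play s1 with probability q. Row is indifferent when 10q − 14(1−q) = −7q + 3(1−q), giving q = 1/2.
The value is 10·(1/2) + (-14)·(1/2) = -2.

-2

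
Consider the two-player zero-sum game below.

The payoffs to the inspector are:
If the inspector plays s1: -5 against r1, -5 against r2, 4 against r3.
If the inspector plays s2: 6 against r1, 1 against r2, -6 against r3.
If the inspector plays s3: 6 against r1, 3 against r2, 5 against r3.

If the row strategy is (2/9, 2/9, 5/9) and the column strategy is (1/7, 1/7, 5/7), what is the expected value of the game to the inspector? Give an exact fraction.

Against (1/7, 1/7, 5/7), each row's expected payoff is s1: 10/7; s2: -23/7; s3: 34/7.
Taking the (2/9, 2/9, 5/9)-weighted average: (2/9)·(10/7) + (2/9)·(-23/7) + (5/9)·(34/7) = 16/7.

16/7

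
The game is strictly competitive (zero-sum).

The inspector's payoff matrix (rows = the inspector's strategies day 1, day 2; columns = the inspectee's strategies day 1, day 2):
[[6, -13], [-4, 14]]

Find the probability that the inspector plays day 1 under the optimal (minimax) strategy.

18/37

Row minima are -13 and -4, so the inspector's maximin is -4; column maxima are 6 and 14, so the inspectee's minimax is 6. These differ, so the equilibrium is in mixed strategies.
Let the inspector play day 1 with probability p. The inspectee is indifferent when 6p − 4(1−p) = −13p + 14(1−p), giving p = 18/37.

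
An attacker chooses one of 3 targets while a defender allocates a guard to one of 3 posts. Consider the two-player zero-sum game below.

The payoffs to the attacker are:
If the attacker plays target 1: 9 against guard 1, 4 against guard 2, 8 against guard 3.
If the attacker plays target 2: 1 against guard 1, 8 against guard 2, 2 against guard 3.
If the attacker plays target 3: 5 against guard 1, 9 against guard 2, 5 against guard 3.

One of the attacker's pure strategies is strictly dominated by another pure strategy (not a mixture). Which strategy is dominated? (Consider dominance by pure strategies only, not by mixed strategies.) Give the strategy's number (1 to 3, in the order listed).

2

Compare target 2 with target 3: 5 > 1, 9 > 8, 5 > 2.
So target 3 strictly dominates target 2 for the attacker; target 2 is strictly dominated.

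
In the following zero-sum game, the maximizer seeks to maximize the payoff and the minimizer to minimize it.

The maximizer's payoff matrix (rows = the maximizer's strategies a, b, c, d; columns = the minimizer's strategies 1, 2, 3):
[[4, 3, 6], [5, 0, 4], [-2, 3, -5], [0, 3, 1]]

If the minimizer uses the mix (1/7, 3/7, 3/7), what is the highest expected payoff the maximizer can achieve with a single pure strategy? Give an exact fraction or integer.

31/7

a: (4)·(1/7) + (3)·(3/7) + (6)·(3/7) = 31/7.
b: (5)·(1/7) + (0)·(3/7) + (4)·(3/7) = 17/7.
c: (-2)·(1/7) + (3)·(3/7) + (-5)·(3/7) = -8/7.
d: (0)·(1/7) + (3)·(3/7) + (1)·(3/7) = 12/7.
The best pure response is a with expected payoff 31/7.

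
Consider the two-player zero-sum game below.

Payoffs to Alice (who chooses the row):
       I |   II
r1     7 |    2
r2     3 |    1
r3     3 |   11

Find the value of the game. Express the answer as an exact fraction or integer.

Row r2 is strictly dominated by row r1, so Alice never plays it.
The remaining 2×2 game on (r1, r3) × (I, II) has no saddle point. Let Alice play r1 with probability p; indifference gives 7p + 3(1−p) = 2p + 11(1−p), so p = 8/13.
Similarly Bob's optimal q on I is 9/13, and the value is 7·(9/13) + (2)·(4/13) = 71/13.

71/13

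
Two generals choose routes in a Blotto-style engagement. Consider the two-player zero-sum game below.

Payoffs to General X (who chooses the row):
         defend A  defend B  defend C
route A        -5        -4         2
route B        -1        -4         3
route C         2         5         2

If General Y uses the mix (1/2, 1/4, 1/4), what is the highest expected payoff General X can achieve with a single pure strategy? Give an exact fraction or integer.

route A: (-5)·(1/2) + (-4)·(1/4) + (2)·(1/4) = -3.
route B: (-1)·(1/2) + (-4)·(1/4) + (3)·(1/4) = -3/4.
route C: (2)·(1/2) + (5)·(1/4) + (2)·(1/4) = 11/4.
The best pure response is route C with expected payoff 11/4.

11/4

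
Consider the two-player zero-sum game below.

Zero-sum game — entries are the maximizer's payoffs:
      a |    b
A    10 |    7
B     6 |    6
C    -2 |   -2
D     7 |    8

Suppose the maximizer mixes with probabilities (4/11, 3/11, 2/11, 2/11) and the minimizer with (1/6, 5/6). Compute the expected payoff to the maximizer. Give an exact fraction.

179/33

Against (1/6, 5/6), each row's expected payoff is A: 15/2; B: 6; C: -2; D: 47/6.
Taking the (4/11, 3/11, 2/11, 2/11)-weighted average: (4/11)·(15/2) + (3/11)·(6) + (2/11)·(-2) + (2/11)·(47/6) = 179/33.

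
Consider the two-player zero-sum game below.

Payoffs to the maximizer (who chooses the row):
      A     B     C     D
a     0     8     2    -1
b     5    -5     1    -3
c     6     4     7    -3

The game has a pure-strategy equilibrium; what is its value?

-1

Row minima: -1, -5, -3 → the maximizer's maximin is -1.
Column maxima: 6, 8, 7, -1 → the minimizer's minimax is -1.
They coincide at (a, D), so the value is -1.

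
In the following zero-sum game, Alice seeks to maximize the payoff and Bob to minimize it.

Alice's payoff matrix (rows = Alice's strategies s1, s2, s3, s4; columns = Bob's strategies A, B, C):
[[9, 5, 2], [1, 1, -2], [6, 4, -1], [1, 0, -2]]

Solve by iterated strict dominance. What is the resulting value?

2

Column A is strictly dominated by C for Bob (2<9, -2<1, -1<6, -2<1); eliminate A.
Row s4 is strictly dominated by row s1 (5>0, 2>-2); eliminate s4.
Column B is strictly dominated by C for Bob (2<5, -2<1, -1<4); eliminate B.
Row s3 is strictly dominated by row s1 (2>-1); eliminate s3.
Row s2 is strictly dominated by row s1 (2>-2); eliminate s2.
Only (s1, C) remains, with payoff 2.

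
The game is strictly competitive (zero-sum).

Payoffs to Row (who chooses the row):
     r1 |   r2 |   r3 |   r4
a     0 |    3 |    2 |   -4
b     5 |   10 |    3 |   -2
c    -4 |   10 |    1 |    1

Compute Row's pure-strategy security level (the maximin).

-2

The worst-case payoff for each row is a: -4, b: -2, c: -4.
The best of these is -2.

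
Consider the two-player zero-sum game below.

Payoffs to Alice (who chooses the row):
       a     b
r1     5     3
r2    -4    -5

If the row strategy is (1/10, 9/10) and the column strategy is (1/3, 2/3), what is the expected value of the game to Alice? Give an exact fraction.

Against (1/3, 2/3), each row's expected payoff is r1: 11/3; r2: -14/3.
Taking the (1/10, 9/10)-weighted average: (1/10)·(11/3) + (9/10)·(-14/3) = -23/6.

-23/6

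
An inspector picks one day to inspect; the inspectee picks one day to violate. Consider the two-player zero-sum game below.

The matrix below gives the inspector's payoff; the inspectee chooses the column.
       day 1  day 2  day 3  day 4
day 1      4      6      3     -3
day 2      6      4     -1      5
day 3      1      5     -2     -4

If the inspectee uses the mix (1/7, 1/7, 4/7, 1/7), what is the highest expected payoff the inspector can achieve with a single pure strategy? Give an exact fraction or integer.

day 1: (4)·(1/7) + (6)·(1/7) + (3)·(4/7) + (-3)·(1/7) = 19/7.
day 2: (6)·(1/7) + (4)·(1/7) + (-1)·(4/7) + (5)·(1/7) = 11/7.
day 3: (1)·(1/7) + (5)·(1/7) + (-2)·(4/7) + (-4)·(1/7) = -6/7.
The best pure response is day 1 with expected payoff 19/7.

19/7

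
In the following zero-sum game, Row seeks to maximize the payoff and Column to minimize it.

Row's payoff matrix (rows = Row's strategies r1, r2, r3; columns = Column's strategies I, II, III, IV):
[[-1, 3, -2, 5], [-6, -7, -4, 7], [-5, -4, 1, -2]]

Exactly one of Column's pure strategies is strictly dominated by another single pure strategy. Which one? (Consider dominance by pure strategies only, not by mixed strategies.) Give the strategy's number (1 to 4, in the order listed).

Column prefers columns that give Row less. Compare IV with I: -1 < 5, -6 < 7, -5 < -2.
So I strictly dominates IV for Column; IV is strictly dominated.

4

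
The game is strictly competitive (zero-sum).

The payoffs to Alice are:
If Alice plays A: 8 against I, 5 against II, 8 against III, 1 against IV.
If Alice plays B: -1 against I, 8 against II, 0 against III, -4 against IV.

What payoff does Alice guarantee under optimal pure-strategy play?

1

Row minima: 1, -4 → Alice's maximin is 1.
Column maxima: 8, 8, 8, 1 → Bob's minimax is 1.
They coincide at (A, IV), so the value is 1.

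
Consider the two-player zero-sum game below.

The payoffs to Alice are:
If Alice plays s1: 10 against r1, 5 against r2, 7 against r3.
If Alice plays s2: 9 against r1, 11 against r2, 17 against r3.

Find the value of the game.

65/7

Column r3 is strictly dominated by r2 for Bob (it gives Alice more in every row).
The remaining 2×2 game on (s1, s2) × (r1, r2) has no saddle point. Let Alice play s1 with probability p; indifference gives 10p + 9(1−p) = 5p + 11(1−p), so p = 2/7.
Similarly Bob's optimal q on r1 is 6/7, and the value is 10·(6/7) + (5)·(1/7) = 65/7.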